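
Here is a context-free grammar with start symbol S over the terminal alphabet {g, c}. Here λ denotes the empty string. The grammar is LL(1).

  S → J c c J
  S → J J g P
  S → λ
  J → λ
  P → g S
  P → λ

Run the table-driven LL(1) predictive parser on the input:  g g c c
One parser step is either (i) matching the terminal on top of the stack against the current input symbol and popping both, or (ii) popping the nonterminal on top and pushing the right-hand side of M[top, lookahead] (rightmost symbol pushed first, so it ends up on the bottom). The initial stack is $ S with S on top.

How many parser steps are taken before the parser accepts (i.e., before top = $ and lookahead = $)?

step 1: stack=$ S  input=g g c c $  — expand S → J J g P
step 2: stack=$ P g J J  input=g g c c $  — expand J → λ
step 3: stack=$ P g J  input=g g c c $  — expand J → λ
step 4: stack=$ P g  input=g g c c $  — match g
step 5: stack=$ P  input=g c c $  — expand P → g S
step 6: stack=$ S g  input=g c c $  — match g
step 7: stack=$ S  input=c c $  — expand S → J c c J
step 8: stack=$ J c c J  input=c c $  — expand J → λ
step 9: stack=$ J c c  input=c c $  — match c
step 10: stack=$ J c  input=c $  — match c
step 11: stack=$ J  input=$  — expand J → λ
Accept reached after 11 steps.

11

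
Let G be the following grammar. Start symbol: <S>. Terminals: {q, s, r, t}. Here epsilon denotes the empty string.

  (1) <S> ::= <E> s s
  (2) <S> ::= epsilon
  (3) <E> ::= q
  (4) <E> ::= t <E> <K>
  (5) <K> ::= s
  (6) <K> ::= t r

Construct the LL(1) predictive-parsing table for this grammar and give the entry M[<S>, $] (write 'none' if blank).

FIRST(<E>) = {q, t}
FIRST(<K>) = {s, t}
FIRST(<S>) = {epsilon, q, t}  (via <E> s s)
FOLLOW(<S>) includes $ since <S> is the start symbol.
FOLLOW(<S>): <S> appears on no right-hand side. Thus FOLLOW(<S>) = {$}.
For <S> ::= <E> s s: FIRST(<E> s s) = {q, t}, so it goes in M[<S>, t] for t ∈ {q, t}.
For <S> ::= epsilon: FIRST(epsilon) = {epsilon}, so it goes in M[<S>, t] for t ∈ {}; since epsilon ∈ FIRST, also for every t ∈ FOLLOW(<S>) = {$}.

<S> ::= epsilon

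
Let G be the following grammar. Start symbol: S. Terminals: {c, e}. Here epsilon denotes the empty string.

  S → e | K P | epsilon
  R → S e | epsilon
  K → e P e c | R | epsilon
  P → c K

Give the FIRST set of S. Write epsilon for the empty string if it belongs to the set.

FIRST(P) = {c}
FIRST(S) = {epsilon, c, e}  (via K P)
FIRST(R) = {epsilon, c, e}  (via S e)
FIRST(K) = {epsilon, c, e}  (via R)

{epsilon, c, e}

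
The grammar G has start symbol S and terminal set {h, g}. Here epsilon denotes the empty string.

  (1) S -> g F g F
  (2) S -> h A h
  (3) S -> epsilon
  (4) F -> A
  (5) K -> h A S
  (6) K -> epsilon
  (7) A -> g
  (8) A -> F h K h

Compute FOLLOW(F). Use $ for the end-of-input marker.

FIRST(S): from S->g F g F we get {g}; from S->h A h we get {h}; from S->epsilon we get {epsilon}. So FIRST(S) = {epsilon, g, h}.
FIRST(K): from K->h A S we get {h}; from K->epsilon we get {epsilon}. So FIRST(K) = {epsilon, h}.
FIRST(F): from F->A we get {g}. So FIRST(F) = {g}.
FIRST(A): from A->g we get {g}; from A->F h K h we get {g}. So FIRST(A) = {g}.
FOLLOW(S) includes $ since S is the start symbol.
FOLLOW(K): in A->F h K h, K is followed by h with FIRST {h}. Thus FOLLOW(K) = {h}.
FOLLOW(S): in K->h A S, the suffix after S is empty, so FOLLOW(S) ⊇ FOLLOW(K) = {h}. Thus FOLLOW(S) = {$, h}.
FOLLOW(F): in S->g F g F (occurrence 1), F is followed by g F with FIRST {g}; in S->g F g F (occurrence 2), the suffix after F is empty, so FOLLOW(F) ⊇ FOLLOW(S) = {$, h}; in A->F h K h, F is followed by h K h with FIRST {h}. Thus FOLLOW(F) = {$, g, h}.
FOLLOW(A): in S->h A h, A is followed by h with FIRST {h}; in F->A, the suffix after A is empty, so FOLLOW(A) ⊇ FOLLOW(F) = {$, g, h}; in K->h A S, A is followed by S with FIRST {epsilon, g, h}; in K->h A S, the suffix after A is nullable, so FOLLOW(A) ⊇ FOLLOW(K) = {h}. Thus FOLLOW(A) = {$, g, h}.

{$, g, h}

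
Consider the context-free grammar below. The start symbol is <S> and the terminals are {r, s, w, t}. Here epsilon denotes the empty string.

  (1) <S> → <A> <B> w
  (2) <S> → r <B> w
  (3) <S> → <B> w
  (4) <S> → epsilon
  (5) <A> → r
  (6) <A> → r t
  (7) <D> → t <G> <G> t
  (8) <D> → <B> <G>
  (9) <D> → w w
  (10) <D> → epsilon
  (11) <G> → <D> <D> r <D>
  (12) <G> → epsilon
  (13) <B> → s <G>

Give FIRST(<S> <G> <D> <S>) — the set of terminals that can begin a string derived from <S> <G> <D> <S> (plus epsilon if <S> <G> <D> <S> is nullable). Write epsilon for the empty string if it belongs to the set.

FIRST(<A>): from <A>→r we get {r}; from <A>→r t we get {r}. So FIRST(<A>) = {r}.
FIRST(<B>): from <B>→s <G> we get {s}. So FIRST(<B>) = {s}.
FIRST(<S>): from <S>→<A> <B> w we get {r}; from <S>→r <B> w we get {r}; from <S>→<B> w we get {s}; from <S>→epsilon we get {epsilon}. So FIRST(<S>) = {epsilon, r, s}.
FIRST(<D>): from <D>→t <G> <G> t we get {t}; from <D>→<B> <G> we get {s}; from <D>→w w we get {w}; from <D>→epsilon we get {epsilon}. So FIRST(<D>) = {epsilon, s, t, w}.
FIRST(<G>): from <G>→<D> <D> r <D> we get {r, s, t, w}; from <G>→epsilon we get {epsilon}. So FIRST(<G>) = {epsilon, r, s, t, w}.
FIRST(<S> <G> <D> <S>): take FIRST of each symbol in turn, carrying on past any symbol whose FIRST contains epsilon; result {epsilon, r, s, t, w}.

{epsilon, r, s, t, w}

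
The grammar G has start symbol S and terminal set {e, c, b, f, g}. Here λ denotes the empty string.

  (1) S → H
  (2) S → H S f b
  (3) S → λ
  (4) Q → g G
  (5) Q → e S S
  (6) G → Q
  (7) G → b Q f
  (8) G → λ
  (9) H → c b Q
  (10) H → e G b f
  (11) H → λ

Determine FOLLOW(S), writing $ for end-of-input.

FIRST(Q): from Q→g G we get {g}; from Q→e S S we get {e}. So FIRST(Q) = {e, g}.
FIRST(H): from H→c b Q we get {c}; from H→e G b f we get {e}; from H→λ we get {λ}. So FIRST(H) = {λ, c, e}.
FIRST(S): from S→H we get {λ, c, e}; from S→H S f b we get {c, e, f}; from S→λ we get {λ}. So FIRST(S) = {λ, c, e, f}.
FIRST(G): from G→Q we get {e, g}; from G→b Q f we get {b}; from G→λ we get {λ}. So FIRST(G) = {λ, b, e, g}.
FOLLOW(S) includes $ since S is the start symbol.
FOLLOW(S): in S→H S f b, S is followed by f b with FIRST {f}; in Q→e S S (occurrence 1), S is followed by S with FIRST {λ, c, e, f}; in Q→e S S (occurrence 1), the suffix after S is nullable, so FOLLOW(S) ⊇ FOLLOW(Q) = {$, b, c, e, f}; in Q→e S S (occurrence 2), the suffix after S is empty, so FOLLOW(S) ⊇ FOLLOW(Q) = {$, b, c, e, f}. Thus FOLLOW(S) = {$, b, c, e, f}.
FOLLOW(H): in S→H, the suffix after H is empty, so FOLLOW(H) ⊇ FOLLOW(S) = {$, b, c, e, f}; in S→H S f b, H is followed by S f b with FIRST {c, e, f}. Thus FOLLOW(H) = {$, b, c, e, f}.
FOLLOW(Q): in G→Q, the suffix after Q is empty, so FOLLOW(Q) ⊇ FOLLOW(G) = {$, b, c, e, f}; in G→b Q f, Q is followed by f with FIRST {f}; in H→c b Q, the suffix after Q is empty, so FOLLOW(Q) ⊇ FOLLOW(H) = {$, b, c, e, f}. Thus FOLLOW(Q) = {$, b, c, e, f}.
FOLLOW(G): in Q→g G, the suffix after G is empty, so FOLLOW(G) ⊇ FOLLOW(Q) = {$, b, c, e, f}; in H→e G b f, G is followed by b f with FIRST {b}. Thus FOLLOW(G) = {$, b, c, e, f}.

{$, b, c, e, f}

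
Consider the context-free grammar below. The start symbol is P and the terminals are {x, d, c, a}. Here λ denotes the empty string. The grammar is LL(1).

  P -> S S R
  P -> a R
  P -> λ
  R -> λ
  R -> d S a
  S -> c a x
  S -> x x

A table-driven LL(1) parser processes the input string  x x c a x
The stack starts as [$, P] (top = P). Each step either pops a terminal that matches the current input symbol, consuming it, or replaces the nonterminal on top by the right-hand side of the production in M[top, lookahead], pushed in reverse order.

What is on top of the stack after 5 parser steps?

step 1: stack=$ P  input=x x c a x $  — expand P -> S S R
step 2: stack=$ R S S  input=x x c a x $  — expand S -> x x
step 3: stack=$ R S x x  input=x x c a x $  — match x
step 4: stack=$ R S x  input=x c a x $  — match x
step 5: stack=$ R S  input=c a x $  — expand S -> c a x
Stack after step 5: $ R x a c (top = c).

c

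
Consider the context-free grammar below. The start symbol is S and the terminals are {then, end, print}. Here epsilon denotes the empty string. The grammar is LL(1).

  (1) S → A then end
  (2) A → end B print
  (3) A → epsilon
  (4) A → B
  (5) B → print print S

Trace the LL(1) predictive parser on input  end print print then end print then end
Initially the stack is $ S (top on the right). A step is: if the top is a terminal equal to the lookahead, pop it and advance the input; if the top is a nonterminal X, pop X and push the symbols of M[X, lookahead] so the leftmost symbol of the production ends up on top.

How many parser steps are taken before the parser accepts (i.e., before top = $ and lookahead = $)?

13

step 1: stack=$ S  input=end print print then end print then end $  — expand S → A then end
step 2: stack=$ end then A  input=end print print then end print then end $  — expand A → end B print
step 3: stack=$ end then print B end  input=end print print then end print then end $  — match end
step 4: stack=$ end then print B  input=print print then end print then end $  — expand B → print print S
step 5: stack=$ end then print S print print  input=print print then end print then end $  — match print
step 6: stack=$ end then print S print  input=print then end print then end $  — match print
step 7: stack=$ end then print S  input=then end print then end $  — expand S → A then end
step 8: stack=$ end then print end then A  input=then end print then end $  — expand A → epsilon
step 9: stack=$ end then print end then  input=then end print then end $  — match then
step 10: stack=$ end then print end  input=end print then end $  — match end
step 11: stack=$ end then print  input=print then end $  — match print
step 12: stack=$ end then  input=then end $  — match then
step 13: stack=$ end  input=end $  — match end
Accept reached after 13 steps.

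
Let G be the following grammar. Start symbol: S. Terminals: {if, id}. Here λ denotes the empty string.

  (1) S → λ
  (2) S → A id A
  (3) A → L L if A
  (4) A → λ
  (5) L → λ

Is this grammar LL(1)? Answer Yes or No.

Yes

FIRST(S) = {λ, id, if}
FIRST(A) = {λ, if}
FIRST(L) = {λ}
FOLLOW(S) = {$}
FOLLOW(A) = {$, id}
FOLLOW(L) = {if}
Each cell of M receives at most one production.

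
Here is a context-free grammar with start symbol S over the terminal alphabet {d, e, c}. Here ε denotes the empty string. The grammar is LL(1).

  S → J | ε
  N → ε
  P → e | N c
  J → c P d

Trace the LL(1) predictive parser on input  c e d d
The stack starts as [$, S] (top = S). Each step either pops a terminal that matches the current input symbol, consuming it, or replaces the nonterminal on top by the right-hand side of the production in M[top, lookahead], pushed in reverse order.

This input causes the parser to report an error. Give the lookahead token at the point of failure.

d

     Stack    Input      Action
  1  $ S      c e d d $  expand S → J
  2  $ J      c e d d $  expand J → c P d
  3  $ d P c  c e d d $  match c
  4  $ d P    e d d $    expand P → e
  5  $ d e    e d d $    match e
  6  $ d      d d $      match d
  7  $        d $        error: stack empty but input remains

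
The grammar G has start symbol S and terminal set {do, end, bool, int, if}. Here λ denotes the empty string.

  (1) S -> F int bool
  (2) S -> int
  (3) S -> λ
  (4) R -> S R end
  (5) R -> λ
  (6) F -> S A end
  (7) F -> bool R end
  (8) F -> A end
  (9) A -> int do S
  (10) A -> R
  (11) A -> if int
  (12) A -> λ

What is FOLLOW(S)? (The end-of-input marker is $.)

FIRST(S) = {λ, bool, end, if, int}  (via F int bool)
FIRST(R) = {λ, bool, end, if, int}  (via S R end)
FIRST(A) = {λ, bool, end, if, int}  (via R)
FIRST(F) = {bool, end, if, int}  (via S A end, A end)
FOLLOW(S) includes $ since S is the start symbol.
FOLLOW(F): in S->F int bool, F is followed by int bool with FIRST {int}. Thus FOLLOW(F) = {int}.
FOLLOW(A): in F->S A end, A is followed by end with FIRST {end}; in F->A end, A is followed by end with FIRST {end}. Thus FOLLOW(A) = {end}.
FOLLOW(S): in R->S R end, S is followed by R end with FIRST {bool, end, if, int}; in F->S A end, S is followed by A end with FIRST {bool, end, if, int}; in A->int do S, the suffix after S is empty, so FOLLOW(S) ⊇ FOLLOW(A) = {end}. Thus FOLLOW(S) = {$, bool, end, if, int}.
FOLLOW(R): in R->S R end, R is followed by end with FIRST {end}; in F->bool R end, R is followed by end with FIRST {end}; in A->R, the suffix after R is empty, so FOLLOW(R) ⊇ FOLLOW(A) = {end}. Thus FOLLOW(R) = {end}.

{$, bool, end, if, int}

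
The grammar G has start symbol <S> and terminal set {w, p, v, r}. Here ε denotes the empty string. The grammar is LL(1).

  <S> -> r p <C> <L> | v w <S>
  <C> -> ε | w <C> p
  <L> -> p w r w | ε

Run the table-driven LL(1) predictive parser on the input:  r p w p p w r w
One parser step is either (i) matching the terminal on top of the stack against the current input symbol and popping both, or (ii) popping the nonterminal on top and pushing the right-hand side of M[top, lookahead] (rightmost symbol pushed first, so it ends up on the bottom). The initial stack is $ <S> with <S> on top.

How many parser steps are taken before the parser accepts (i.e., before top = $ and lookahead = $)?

      Stack          Input              Action
   1  $ <S>          r p w p p w r w $  expand <S> -> r p <C> <L>
   2  $ <L> <C> p r  r p w p p w r w $  match r
   3  $ <L> <C> p    p w p p w r w $    match p
   4  $ <L> <C>      w p p w r w $      expand <C> -> w <C> p
   5  $ <L> p <C> w  w p p w r w $      match w
   6  $ <L> p <C>    p p w r w $        expand <C> -> ε
   7  $ <L> p        p p w r w $        match p
   8  $ <L>          p w r w $          expand <L> -> p w r w
   9  $ w r w p      p w r w $          match p
  10  $ w r w        w r w $            match w
  11  $ w r          r w $              match r
  12  $ w            w $                match w
Accept reached after 12 steps.

12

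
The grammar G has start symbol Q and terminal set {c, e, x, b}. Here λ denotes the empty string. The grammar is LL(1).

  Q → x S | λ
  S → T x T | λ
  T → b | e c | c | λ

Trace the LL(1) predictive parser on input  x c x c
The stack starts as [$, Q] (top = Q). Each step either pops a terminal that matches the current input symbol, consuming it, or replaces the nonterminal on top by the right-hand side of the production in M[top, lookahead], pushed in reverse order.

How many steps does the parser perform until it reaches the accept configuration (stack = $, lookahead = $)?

     Stack    Input      Action
  1  $ Q      x c x c $  expand Q → x S
  2  $ S x    x c x c $  match x
  3  $ S      c x c $    expand S → T x T
  4  $ T x T  c x c $    expand T → c
  5  $ T x c  c x c $    match c
  6  $ T x    x c $      match x
  7  $ T      c $        expand T → c
  8  $ c      c $        match c
Accept reached after 8 steps.

8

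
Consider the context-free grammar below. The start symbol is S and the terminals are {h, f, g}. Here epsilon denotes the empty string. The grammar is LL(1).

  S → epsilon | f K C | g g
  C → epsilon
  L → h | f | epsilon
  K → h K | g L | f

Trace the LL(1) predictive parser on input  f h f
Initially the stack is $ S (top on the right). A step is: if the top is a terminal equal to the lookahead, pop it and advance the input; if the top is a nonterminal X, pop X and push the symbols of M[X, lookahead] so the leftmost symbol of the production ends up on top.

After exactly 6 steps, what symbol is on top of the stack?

     Stack    Input    Action
  1  $ S      f h f $  expand S → f K C
  2  $ C K f  f h f $  match f
  3  $ C K    h f $    expand K → h K
  4  $ C K h  h f $    match h
  5  $ C K    f $      expand K → f
  6  $ C f    f $      match f
Stack after step 6: $ C (top = C).

C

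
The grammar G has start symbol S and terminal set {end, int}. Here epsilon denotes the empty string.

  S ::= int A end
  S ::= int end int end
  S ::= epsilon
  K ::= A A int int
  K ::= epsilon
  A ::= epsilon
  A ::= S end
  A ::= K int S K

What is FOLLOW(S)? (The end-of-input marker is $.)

{$, end, int}

FIRST(S): from S::=int A end we get {int}; from S::=int end int end we get {int}; from S::=epsilon we get {epsilon}. So FIRST(S) = {epsilon, int}.
FIRST(K): from K::=A A int int we get {end, int}; from K::=epsilon we get {epsilon}. So FIRST(K) = {epsilon, end, int}.
FIRST(A): from A::=epsilon we get {epsilon}; from A::=S end we get {end, int}; from A::=K int S K we get {end, int}. So FIRST(A) = {epsilon, end, int}.
FOLLOW(S) includes $ since S is the start symbol.
FOLLOW(A): in S::=int A end, A is followed by end with FIRST {end}; in K::=A A int int (occurrence 1), A is followed by A int int with FIRST {end, int}; in K::=A A int int (occurrence 2), A is followed by int int with FIRST {int}. Thus FOLLOW(A) = {end, int}.
FOLLOW(S): in A::=S end, S is followed by end with FIRST {end}; in A::=K int S K, S is followed by K with FIRST {epsilon, end, int}; in A::=K int S K, the suffix after S is nullable, so FOLLOW(S) ⊇ FOLLOW(A) = {end, int}. Thus FOLLOW(S) = {$, end, int}.
FOLLOW(K): in A::=K int S K (occurrence 1), K is followed by int S K with FIRST {int}; in A::=K int S K (occurrence 2), the suffix after K is empty, so FOLLOW(K) ⊇ FOLLOW(A) = {end, int}. Thus FOLLOW(K) = {end, int}.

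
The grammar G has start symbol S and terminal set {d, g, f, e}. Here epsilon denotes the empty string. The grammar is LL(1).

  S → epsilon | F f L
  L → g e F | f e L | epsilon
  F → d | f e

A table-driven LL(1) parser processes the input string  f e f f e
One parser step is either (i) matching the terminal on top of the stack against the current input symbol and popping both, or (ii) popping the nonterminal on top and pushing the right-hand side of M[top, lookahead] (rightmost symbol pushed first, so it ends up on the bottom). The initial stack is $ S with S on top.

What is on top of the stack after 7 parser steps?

step 1: stack=$ S  input=f e f f e $  — expand S → F f L
step 2: stack=$ L f F  input=f e f f e $  — expand F → f e
step 3: stack=$ L f e f  input=f e f f e $  — match f
step 4: stack=$ L f e  input=e f f e $  — match e
step 5: stack=$ L f  input=f f e $  — match f
step 6: stack=$ L  input=f e $  — expand L → f e L
step 7: stack=$ L e f  input=f e $  — match f
Stack after step 7: $ L e (top = e).

e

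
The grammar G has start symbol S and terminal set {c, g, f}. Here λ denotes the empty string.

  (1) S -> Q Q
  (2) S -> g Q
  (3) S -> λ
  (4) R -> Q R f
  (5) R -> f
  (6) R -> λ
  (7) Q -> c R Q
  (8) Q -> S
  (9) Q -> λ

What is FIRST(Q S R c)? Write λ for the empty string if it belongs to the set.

FIRST(S) = {λ, c, g}  (via Q Q)
FIRST(Q) = {λ, c, g}  (via S)
FIRST(R) = {λ, c, f, g}  (via Q R f)
FIRST(Q S R c): take FIRST of each symbol in turn, carrying on past any symbol whose FIRST contains λ; result {c, f, g}.

{c, f, g}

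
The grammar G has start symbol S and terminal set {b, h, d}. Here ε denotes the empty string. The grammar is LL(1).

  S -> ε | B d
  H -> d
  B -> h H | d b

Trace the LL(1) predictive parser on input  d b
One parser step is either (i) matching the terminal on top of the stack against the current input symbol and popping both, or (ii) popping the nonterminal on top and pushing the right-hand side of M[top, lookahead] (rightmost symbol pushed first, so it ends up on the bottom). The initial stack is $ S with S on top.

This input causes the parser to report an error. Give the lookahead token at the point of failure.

step 1: stack=$ S  input=d b $  — expand S -> B d
step 2: stack=$ d B  input=d b $  — expand B -> d b
step 3: stack=$ d b d  input=d b $  — match d
step 4: stack=$ d b  input=b $  — match b
step 5: stack=$ d  input=$  — error: top is terminal d but lookahead is $

$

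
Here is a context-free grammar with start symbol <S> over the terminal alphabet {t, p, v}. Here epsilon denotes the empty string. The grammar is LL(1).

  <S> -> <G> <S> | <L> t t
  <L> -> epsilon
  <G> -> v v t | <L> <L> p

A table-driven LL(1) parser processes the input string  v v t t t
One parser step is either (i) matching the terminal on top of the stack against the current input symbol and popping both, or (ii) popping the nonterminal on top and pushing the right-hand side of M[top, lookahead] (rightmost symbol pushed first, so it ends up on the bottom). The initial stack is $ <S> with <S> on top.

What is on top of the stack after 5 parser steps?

<S>

     Stack        Input        Action
  1  $ <S>        v v t t t $  expand <S> -> <G> <S>
  2  $ <S> <G>    v v t t t $  expand <G> -> v v t
  3  $ <S> t v v  v v t t t $  match v
  4  $ <S> t v    v t t t $    match v
  5  $ <S> t      t t t $      match t
Stack after step 5: $ <S> (top = <S>).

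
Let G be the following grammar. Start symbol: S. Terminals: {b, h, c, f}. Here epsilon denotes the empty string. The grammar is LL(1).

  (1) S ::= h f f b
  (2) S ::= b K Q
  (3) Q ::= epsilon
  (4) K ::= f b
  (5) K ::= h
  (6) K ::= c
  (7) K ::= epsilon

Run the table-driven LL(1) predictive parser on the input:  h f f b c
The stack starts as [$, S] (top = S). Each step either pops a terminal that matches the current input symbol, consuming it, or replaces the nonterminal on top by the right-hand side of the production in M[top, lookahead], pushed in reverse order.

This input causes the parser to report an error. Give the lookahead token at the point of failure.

c

     Stack      Input        Action
  1  $ S        h f f b c $  expand S ::= h f f b
  2  $ b f f h  h f f b c $  match h
  3  $ b f f    f f b c $    match f
  4  $ b f      f b c $      match f
  5  $ b        b c $        match b
  6  $          c $          error: stack empty but input remains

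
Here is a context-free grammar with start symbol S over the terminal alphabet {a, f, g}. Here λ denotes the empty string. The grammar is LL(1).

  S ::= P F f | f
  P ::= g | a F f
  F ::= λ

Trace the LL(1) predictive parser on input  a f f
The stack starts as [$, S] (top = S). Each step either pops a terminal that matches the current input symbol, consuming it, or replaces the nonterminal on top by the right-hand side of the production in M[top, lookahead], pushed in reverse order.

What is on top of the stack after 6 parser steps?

f

     Stack        Input    Action
  1  $ S          a f f $  expand S ::= P F f
  2  $ f F P      a f f $  expand P ::= a F f
  3  $ f F f F a  a f f $  match a
  4  $ f F f F    f f $    expand F ::= λ
  5  $ f F f      f f $    match f
  6  $ f F        f $      expand F ::= λ
Stack after step 6: $ f (top = f).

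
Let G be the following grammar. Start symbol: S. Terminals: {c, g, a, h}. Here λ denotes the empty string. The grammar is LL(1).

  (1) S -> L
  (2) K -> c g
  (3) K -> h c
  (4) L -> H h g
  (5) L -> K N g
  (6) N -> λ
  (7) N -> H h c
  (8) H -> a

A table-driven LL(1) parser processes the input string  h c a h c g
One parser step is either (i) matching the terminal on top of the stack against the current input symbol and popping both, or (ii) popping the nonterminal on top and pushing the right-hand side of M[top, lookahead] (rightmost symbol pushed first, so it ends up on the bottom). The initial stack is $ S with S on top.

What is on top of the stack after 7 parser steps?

a

step 1: stack=$ S  input=h c a h c g $  — expand S -> L
step 2: stack=$ L  input=h c a h c g $  — expand L -> K N g
step 3: stack=$ g N K  input=h c a h c g $  — expand K -> h c
step 4: stack=$ g N c h  input=h c a h c g $  — match h
step 5: stack=$ g N c  input=c a h c g $  — match c
step 6: stack=$ g N  input=a h c g $  — expand N -> H h c
step 7: stack=$ g c h H  input=a h c g $  — expand H -> a
Stack after step 7: $ g c h a (top = a).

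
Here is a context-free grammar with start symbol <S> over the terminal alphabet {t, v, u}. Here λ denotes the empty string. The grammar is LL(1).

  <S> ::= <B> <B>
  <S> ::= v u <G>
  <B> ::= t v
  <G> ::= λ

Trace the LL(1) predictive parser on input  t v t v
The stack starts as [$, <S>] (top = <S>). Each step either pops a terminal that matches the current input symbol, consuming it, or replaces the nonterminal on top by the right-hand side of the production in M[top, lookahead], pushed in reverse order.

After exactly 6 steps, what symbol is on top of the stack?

v

     Stack      Input      Action
  1  $ <S>      t v t v $  expand <S> ::= <B> <B>
  2  $ <B> <B>  t v t v $  expand <B> ::= t v
  3  $ <B> v t  t v t v $  match t
  4  $ <B> v    v t v $    match v
  5  $ <B>      t v $      expand <B> ::= t v
  6  $ v t      t v $      match t
Stack after step 6: $ v (top = v).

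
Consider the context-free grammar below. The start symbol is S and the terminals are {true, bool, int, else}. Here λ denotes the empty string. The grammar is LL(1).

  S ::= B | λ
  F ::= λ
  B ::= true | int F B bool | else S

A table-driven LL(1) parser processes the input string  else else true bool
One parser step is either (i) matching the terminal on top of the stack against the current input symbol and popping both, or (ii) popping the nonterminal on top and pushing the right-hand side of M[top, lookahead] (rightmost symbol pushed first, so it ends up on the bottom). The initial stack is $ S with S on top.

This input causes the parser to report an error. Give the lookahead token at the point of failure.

      Stack     Input                  Action
   1  $ S       else else true bool $  expand S ::= B
   2  $ B       else else true bool $  expand B ::= else S
   3  $ S else  else else true bool $  match else
   4  $ S       else true bool $       expand S ::= B
   5  $ B       else true bool $       expand B ::= else S
   6  $ S else  else true bool $       match else
   7  $ S       true bool $            expand S ::= B
   8  $ B       true bool $            expand B ::= true
   9  $ true    true bool $            match true
  10  $         bool $                 error: stack empty but input remains

bool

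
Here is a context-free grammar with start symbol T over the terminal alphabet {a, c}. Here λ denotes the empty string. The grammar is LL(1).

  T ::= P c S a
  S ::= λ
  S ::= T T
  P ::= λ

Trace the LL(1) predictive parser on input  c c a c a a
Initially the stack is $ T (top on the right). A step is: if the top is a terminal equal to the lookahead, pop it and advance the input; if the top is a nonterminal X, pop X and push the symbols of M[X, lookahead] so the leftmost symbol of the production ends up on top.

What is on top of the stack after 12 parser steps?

S

      Stack          Input          Action
   1  $ T            c c a c a a $  expand T ::= P c S a
   2  $ a S c P      c c a c a a $  expand P ::= λ
   3  $ a S c        c c a c a a $  match c
   4  $ a S          c a c a a $    expand S ::= T T
   5  $ a T T        c a c a a $    expand T ::= P c S a
   6  $ a T a S c P  c a c a a $    expand P ::= λ
   7  $ a T a S c    c a c a a $    match c
   8  $ a T a S      a c a a $      expand S ::= λ
   9  $ a T a        a c a a $      match a
  10  $ a T          c a a $        expand T ::= P c S a
  11  $ a a S c P    c a a $        expand P ::= λ
  12  $ a a S c      c a a $        match c
Stack after step 12: $ a a S (top = S).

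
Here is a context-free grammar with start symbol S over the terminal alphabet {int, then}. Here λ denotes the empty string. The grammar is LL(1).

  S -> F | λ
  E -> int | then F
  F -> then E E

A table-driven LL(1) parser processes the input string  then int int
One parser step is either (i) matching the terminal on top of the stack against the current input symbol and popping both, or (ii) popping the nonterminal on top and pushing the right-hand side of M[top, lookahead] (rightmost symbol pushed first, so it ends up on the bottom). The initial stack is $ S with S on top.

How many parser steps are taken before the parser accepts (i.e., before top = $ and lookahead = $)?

     Stack       Input           Action
  1  $ S         then int int $  expand S -> F
  2  $ F         then int int $  expand F -> then E E
  3  $ E E then  then int int $  match then
  4  $ E E       int int $       expand E -> int
  5  $ E int     int int $       match int
  6  $ E         int $           expand E -> int
  7  $ int       int $           match int
Accept reached after 7 steps.

7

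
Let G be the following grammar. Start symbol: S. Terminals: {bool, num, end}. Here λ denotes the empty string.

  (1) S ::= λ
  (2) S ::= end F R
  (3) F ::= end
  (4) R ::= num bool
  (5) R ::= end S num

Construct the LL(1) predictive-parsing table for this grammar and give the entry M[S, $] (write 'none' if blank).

S ::= λ

FIRST(S): from S::=λ we get {λ}; from S::=end F R we get {end}. So FIRST(S) = {λ, end}.
FIRST(F): from F::=end we get {end}. So FIRST(F) = {end}.
FIRST(R): from R::=num bool we get {num}; from R::=end S num we get {end}. So FIRST(R) = {end, num}.
FOLLOW(S) includes $ since S is the start symbol.
FOLLOW(S): in R::=end S num, S is followed by num with FIRST {num}. Thus FOLLOW(S) = {$, num}.
For S ::= λ: FIRST(λ) = {λ}, so it goes in M[S, t] for t ∈ {}; since λ ∈ FIRST, also for every t ∈ FOLLOW(S) = {$, num}.
For S ::= end F R: FIRST(end F R) = {end}, so it goes in M[S, t] for t ∈ {end}.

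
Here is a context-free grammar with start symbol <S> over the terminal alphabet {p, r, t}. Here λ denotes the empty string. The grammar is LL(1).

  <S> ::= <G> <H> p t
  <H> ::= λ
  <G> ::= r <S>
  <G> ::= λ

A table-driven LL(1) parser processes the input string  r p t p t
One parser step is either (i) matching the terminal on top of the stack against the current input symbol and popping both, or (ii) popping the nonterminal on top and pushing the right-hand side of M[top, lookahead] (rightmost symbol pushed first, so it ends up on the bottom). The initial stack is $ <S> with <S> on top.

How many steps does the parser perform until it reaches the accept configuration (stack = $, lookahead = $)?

step 1: stack=$ <S>  input=r p t p t $  — expand <S> ::= <G> <H> p t
step 2: stack=$ t p <H> <G>  input=r p t p t $  — expand <G> ::= r <S>
step 3: stack=$ t p <H> <S> r  input=r p t p t $  — match r
step 4: stack=$ t p <H> <S>  input=p t p t $  — expand <S> ::= <G> <H> p t
step 5: stack=$ t p <H> t p <H> <G>  input=p t p t $  — expand <G> ::= λ
step 6: stack=$ t p <H> t p <H>  input=p t p t $  — expand <H> ::= λ
step 7: stack=$ t p <H> t p  input=p t p t $  — match p
step 8: stack=$ t p <H> t  input=t p t $  — match t
step 9: stack=$ t p <H>  input=p t $  — expand <H> ::= λ
step 10: stack=$ t p  input=p t $  — match p
step 11: stack=$ t  input=t $  — match t
Accept reached after 11 steps.

11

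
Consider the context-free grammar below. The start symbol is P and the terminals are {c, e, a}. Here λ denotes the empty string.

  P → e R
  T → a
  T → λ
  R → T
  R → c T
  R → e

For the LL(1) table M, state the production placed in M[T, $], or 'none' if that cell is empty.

T → λ

FIRST(P) = {e}
FIRST(T) = {λ, a}
FIRST(R) = {λ, a, c, e}  (via T)
FOLLOW(P) includes $ since P is the start symbol.
FOLLOW(R): in P→e R, the suffix after R is empty, so FOLLOW(R) ⊇ FOLLOW(P) = {$}. Thus FOLLOW(R) = {$}.
FOLLOW(T): in R→T, the suffix after T is empty, so FOLLOW(T) ⊇ FOLLOW(R) = {$}; in R→c T, the suffix after T is empty, so FOLLOW(T) ⊇ FOLLOW(R) = {$}. Thus FOLLOW(T) = {$}.
For T → a: FIRST(a) = {a}, so it goes in M[T, t] for t ∈ {a}.
For T → λ: FIRST(λ) = {λ}, so it goes in M[T, t] for t ∈ {}; since λ ∈ FIRST, also for every t ∈ FOLLOW(T) = {$}.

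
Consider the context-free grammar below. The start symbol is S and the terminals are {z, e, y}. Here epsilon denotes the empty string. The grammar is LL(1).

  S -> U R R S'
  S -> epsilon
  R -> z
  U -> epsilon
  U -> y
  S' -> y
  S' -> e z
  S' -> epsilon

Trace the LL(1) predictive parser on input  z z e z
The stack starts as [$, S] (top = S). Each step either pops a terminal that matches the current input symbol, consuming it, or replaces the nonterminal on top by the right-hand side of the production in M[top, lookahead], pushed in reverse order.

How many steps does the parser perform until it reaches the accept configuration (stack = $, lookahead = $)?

9

step 1: stack=$ S  input=z z e z $  — expand S -> U R R S'
step 2: stack=$ S' R R U  input=z z e z $  — expand U -> epsilon
step 3: stack=$ S' R R  input=z z e z $  — expand R -> z
step 4: stack=$ S' R z  input=z z e z $  — match z
step 5: stack=$ S' R  input=z e z $  — expand R -> z
step 6: stack=$ S' z  input=z e z $  — match z
step 7: stack=$ S'  input=e z $  — expand S' -> e z
step 8: stack=$ z e  input=e z $  — match e
step 9: stack=$ z  input=z $  — match z
Accept reached after 9 steps.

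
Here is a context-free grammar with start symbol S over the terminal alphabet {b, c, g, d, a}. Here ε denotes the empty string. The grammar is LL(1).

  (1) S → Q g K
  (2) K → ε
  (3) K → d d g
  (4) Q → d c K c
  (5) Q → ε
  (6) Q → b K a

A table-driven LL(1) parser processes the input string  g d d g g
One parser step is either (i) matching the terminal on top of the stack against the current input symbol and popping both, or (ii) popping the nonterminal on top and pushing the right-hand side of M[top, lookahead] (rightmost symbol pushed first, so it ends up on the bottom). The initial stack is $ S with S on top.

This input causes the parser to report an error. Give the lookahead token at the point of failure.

step 1: stack=$ S  input=g d d g g $  — expand S → Q g K
step 2: stack=$ K g Q  input=g d d g g $  — expand Q → ε
step 3: stack=$ K g  input=g d d g g $  — match g
step 4: stack=$ K  input=d d g g $  — expand K → d d g
step 5: stack=$ g d d  input=d d g g $  — match d
step 6: stack=$ g d  input=d g g $  — match d
step 7: stack=$ g  input=g g $  — match g
step 8: stack=$  input=g $  — error: stack empty but input remains

g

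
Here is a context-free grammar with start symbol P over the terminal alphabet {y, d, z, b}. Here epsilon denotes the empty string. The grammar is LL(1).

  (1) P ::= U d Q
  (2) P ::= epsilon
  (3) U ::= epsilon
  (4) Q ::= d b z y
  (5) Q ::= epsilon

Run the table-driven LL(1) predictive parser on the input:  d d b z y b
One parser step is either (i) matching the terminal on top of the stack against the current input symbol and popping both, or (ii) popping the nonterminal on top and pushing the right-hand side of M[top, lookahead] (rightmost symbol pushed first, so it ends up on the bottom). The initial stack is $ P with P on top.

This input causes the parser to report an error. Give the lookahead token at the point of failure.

step 1: stack=$ P  input=d d b z y b $  — expand P ::= U d Q
step 2: stack=$ Q d U  input=d d b z y b $  — expand U ::= epsilon
step 3: stack=$ Q d  input=d d b z y b $  — match d
step 4: stack=$ Q  input=d b z y b $  — expand Q ::= d b z y
step 5: stack=$ y z b d  input=d b z y b $  — match d
step 6: stack=$ y z b  input=b z y b $  — match b
step 7: stack=$ y z  input=z y b $  — match z
step 8: stack=$ y  input=y b $  — match y
step 9: stack=$  input=b $  — error: stack empty but input remains

b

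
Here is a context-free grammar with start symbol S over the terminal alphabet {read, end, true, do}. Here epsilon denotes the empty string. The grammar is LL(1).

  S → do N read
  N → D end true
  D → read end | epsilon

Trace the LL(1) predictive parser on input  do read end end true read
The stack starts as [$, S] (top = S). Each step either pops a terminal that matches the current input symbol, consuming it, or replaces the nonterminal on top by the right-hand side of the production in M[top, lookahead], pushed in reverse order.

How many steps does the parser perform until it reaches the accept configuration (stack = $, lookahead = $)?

9

     Stack                     Input                        Action
  1  $ S                       do read end end true read $  expand S → do N read
  2  $ read N do               do read end end true read $  match do
  3  $ read N                  read end end true read $     expand N → D end true
  4  $ read true end D         read end end true read $     expand D → read end
  5  $ read true end end read  read end end true read $     match read
  6  $ read true end end       end end true read $          match end
  7  $ read true end           end true read $              match end
  8  $ read true               true read $                  match true
  9  $ read                    read $                       match read
Accept reached after 9 steps.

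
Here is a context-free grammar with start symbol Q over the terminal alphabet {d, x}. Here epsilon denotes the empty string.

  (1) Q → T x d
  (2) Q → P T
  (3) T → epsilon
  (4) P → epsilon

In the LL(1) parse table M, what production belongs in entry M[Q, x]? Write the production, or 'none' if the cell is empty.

FIRST(T): from T→epsilon we get {epsilon}. So FIRST(T) = {epsilon}.
FIRST(P): from P→epsilon we get {epsilon}. So FIRST(P) = {epsilon}.
FIRST(Q): from Q→T x d we get {x}; from Q→P T we get {epsilon}. So FIRST(Q) = {epsilon, x}.
FOLLOW(Q) includes $ since Q is the start symbol.
FOLLOW(Q): Q appears on no right-hand side. Thus FOLLOW(Q) = {$}.
For Q → T x d: FIRST(T x d) = {x}, so it goes in M[Q, t] for t ∈ {x}.
For Q → P T: FIRST(P T) = {epsilon}, so it goes in M[Q, t] for t ∈ {}; since epsilon ∈ FIRST, also for every t ∈ FOLLOW(Q) = {$}.

Q → T x d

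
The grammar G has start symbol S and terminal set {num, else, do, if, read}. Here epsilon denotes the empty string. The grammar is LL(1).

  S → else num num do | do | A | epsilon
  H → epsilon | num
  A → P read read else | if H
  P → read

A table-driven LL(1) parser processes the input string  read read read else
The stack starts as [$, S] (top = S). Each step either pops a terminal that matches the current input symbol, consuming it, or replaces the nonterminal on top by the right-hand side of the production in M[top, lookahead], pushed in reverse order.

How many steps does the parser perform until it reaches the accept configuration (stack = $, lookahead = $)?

step 1: stack=$ S  input=read read read else $  — expand S → A
step 2: stack=$ A  input=read read read else $  — expand A → P read read else
step 3: stack=$ else read read P  input=read read read else $  — expand P → read
step 4: stack=$ else read read read  input=read read read else $  — match read
step 5: stack=$ else read read  input=read read else $  — match read
step 6: stack=$ else read  input=read else $  — match read
step 7: stack=$ else  input=else $  — match else
Accept reached after 7 steps.

7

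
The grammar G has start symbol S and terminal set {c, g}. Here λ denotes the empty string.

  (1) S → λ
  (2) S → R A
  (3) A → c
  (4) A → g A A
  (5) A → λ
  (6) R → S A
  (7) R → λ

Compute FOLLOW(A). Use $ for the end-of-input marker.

{$, c, g}

FIRST(A): from A→c we get {c}; from A→g A A we get {g}; from A→λ we get {λ}. So FIRST(A) = {λ, c, g}.
FIRST(S): from S→λ we get {λ}; from S→R A we get {λ, c, g}. So FIRST(S) = {λ, c, g}.
FIRST(R): from R→S A we get {λ, c, g}; from R→λ we get {λ}. So FIRST(R) = {λ, c, g}.
FOLLOW(S) includes $ since S is the start symbol.
FOLLOW(S): in R→S A, S is followed by A with FIRST {λ, c, g}; in R→S A, the suffix after S is nullable, so FOLLOW(S) ⊇ FOLLOW(R) = {$, c, g}. Thus FOLLOW(S) = {$, c, g}.
FOLLOW(R): in S→R A, R is followed by A with FIRST {λ, c, g}; in S→R A, the suffix after R is nullable, so FOLLOW(R) ⊇ FOLLOW(S) = {$, c, g}. Thus FOLLOW(R) = {$, c, g}.
FOLLOW(A): in S→R A, the suffix after A is empty, so FOLLOW(A) ⊇ FOLLOW(S) = {$, c, g}; in A→g A A (occurrence 1), A is followed by A with FIRST {λ, c, g}; in A→g A A (occurrence 1), the suffix after A is nullable (adds nothing new); in A→g A A (occurrence 2), the suffix after A is empty (adds nothing new); in R→S A, the suffix after A is empty, so FOLLOW(A) ⊇ FOLLOW(R) = {$, c, g}. Thus FOLLOW(A) = {$, c, g}.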